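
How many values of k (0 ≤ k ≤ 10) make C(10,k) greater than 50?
Row 10 is unimodal and symmetric about k=10/2. C(10,2)=45 ≤ 50; C(10,3)=120 > 50; by symmetry C(10,k) > 50 for k = 3..7. That's 7 - 3 + 1 = 5 values.
Final answer: 5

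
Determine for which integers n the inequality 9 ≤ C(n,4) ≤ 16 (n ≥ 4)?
C(5,4)=5; C(6,4)=15; C(7,4)=35. So valid n = 6.
Final answer: 6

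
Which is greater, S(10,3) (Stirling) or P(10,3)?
S(10,3)

Solution: S(10,3) = 3·S(9,3) + S(9,2) = 3·3,025 + 255 = 9,330; P(10,3) = 720.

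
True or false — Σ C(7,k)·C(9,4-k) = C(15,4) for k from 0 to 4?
False

Reasoning: Vandermonde's identity gives C(16,4) = 1,820; RHS C(15,4) = 1,365.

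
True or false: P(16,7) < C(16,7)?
False

Explanation: P(16,7) = 57,657,600 and C(16,7) = 11,440; P(n,r) = r! × C(n,r) so P > C whenever r ≥ 2.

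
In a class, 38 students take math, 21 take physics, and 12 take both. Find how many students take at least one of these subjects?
47

Working:
|A∪B| = |A|+|B|-|A∩B| = 38+21-12 = 47.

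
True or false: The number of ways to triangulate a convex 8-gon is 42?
False

Solution: Triangulations of a convex 8-gon are counted by the Catalan number C_6: C_6 = C(12,6)/(6+1) = 924/7 = 132.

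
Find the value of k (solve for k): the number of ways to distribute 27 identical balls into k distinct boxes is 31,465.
5

Reasoning: Stars and bars: the count is C(27+k−1, k−1), increasing in k. k=3: C(29,2) = 406, k=4: C(30,3) = 4,060, k=5: C(31,4) = 31,465 ✓. So k = 5.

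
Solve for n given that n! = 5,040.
n! is strictly increasing. 5! = 120, 6! = 720, 7! = 5,040 ✓. So n = 7.

Answer: 7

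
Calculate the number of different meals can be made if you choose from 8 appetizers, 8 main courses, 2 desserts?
By the multiplication principle: 8 × 8 × 2 = 128.

Answer: 128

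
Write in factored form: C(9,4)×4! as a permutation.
P(9,4)

C(9,4)×4! = [9!/(4!(5)!)]×4! = 9!/(5)! = P(9,4) = 3,024.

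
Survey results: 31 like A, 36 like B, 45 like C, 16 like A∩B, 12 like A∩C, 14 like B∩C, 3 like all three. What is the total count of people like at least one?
73

Explanation: |A∪B∪C| = 31+36+45-16-12-14+3 = 73.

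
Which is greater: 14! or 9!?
14!

Solution: 14!=87,178,291,200, 9!=362,880. 14! > 9!.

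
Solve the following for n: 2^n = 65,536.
65,536 = 1,024 × 64 = 2^10 × 2^6 = 2^16, so n = 16.
Final answer: 16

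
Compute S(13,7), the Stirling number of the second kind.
Using the Stirling recurrence: S(n,k) = k·S(n-1,k) + S(n-1,k-1)
S(13,7) = 7·S(12,7) + S(12,6)
         = 7·627396 + 1323652
         = 4391772 + 1323652
         = 5,715,424

Answer: 5,715,424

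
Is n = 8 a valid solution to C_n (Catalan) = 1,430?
Yes

Explanation: C_8 = C(16,8)/(8+1) = 12,870/9 = 1,430, which equals 1,430.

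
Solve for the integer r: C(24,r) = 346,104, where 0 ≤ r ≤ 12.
C(24,r) is increasing for 0 ≤ r ≤ 12. Stepping up (C(24,r+1) = C(24,r)·(24−r)/(r+1)): C(24,1) = 24, C(24,2) = 276, C(24,3) = 2,024, C(24,4) = 10,626, C(24,5) = 42,504, C(24,6) = 134,596, C(24,7) = 346,104 ✓. So r = 7.

Answer: 7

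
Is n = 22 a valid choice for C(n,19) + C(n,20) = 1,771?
Yes

C(22,19) + C(22,20) = 1,540 + 231 = 1,771, which equals 1,771.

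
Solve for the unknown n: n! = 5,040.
n! is strictly increasing. 5! = 120, 6! = 720, 7! = 5,040 ✓. So n = 7.

Answer: 7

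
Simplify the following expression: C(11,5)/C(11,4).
7/5

C(n,k+1)/C(n,k) = (n−k)/(k+1). Here (11−4)/(4+1) = 7/5 = 7/5.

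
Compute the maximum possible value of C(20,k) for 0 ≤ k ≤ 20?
Maximum at k = 10: C(20,10) = 184,756.

Answer: 184,756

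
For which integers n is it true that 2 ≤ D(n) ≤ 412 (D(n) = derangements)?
3, 4, 5, 6

Reasoning: Using D(n) = (n−1)[D(n−1) + D(n−2)] with D(1)=0, D(2)=1: D(2)=1; D(3)=2; D(4)=9; D(5)=44; D(6)=265; D(7)=1,854. So valid n = 3, 4, 5, 6.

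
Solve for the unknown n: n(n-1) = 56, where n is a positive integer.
8

Working:
n² − n − 56 = 0, so n = (1 ± √(1 + 4·56))/2 = (1 ± √225)/2 = (1 ± 15)/2, i.e. n = 8 or n = -7. Taking the positive root, n = 8 (check: 8×7 = 56).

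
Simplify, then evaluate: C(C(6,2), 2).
105

Reasoning: C(6,2) = 15, then C(15, 2) = 105.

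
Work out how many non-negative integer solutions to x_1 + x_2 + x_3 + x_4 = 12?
455
C(12+4-1, 4-1) = 455.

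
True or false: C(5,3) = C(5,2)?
True

Symmetry C(n,k) = C(n,n-k): C(5,3) = 10 and C(5,2) = 10. Both sides agree, so the statement holds.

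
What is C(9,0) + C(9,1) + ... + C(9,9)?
512
Sum of binomial coefficients = 2^9 = 512.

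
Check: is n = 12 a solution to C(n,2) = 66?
Yes

Solution: C(12,2) = 12·11/2! = 132/2 = 66, which equals 66.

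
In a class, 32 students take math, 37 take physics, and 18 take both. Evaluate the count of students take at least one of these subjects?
|A∪B| = |A|+|B|-|A∩B| = 32+37-18 = 51.
Final answer: 51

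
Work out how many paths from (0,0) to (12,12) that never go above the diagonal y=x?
208,012

Explanation: Counted by the Catalan number C_12: C_12 = C(24,12)/(12+1) = 2,704,156/13 = 208,012.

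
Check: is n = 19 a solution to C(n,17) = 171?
Yes
C(19,17) = 19·18·17·16·15·14·13·12·11·10·9·8·7·6·5·4·3/17! = 60,822,550,204,416,000/355,687,428,096,000 = 171, which equals 171.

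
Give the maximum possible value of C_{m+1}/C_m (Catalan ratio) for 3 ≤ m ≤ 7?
10/3
C_{m+1}/C_m = 2(2m+1)/(m+2), which increases with m. Maximum at m = 7: 2·15/9 = 10/3.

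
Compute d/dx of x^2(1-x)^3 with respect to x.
2x^1(1-x)^3 - 3x^2(1-x)^2

Product rule: 2x^{1}(1-x)^{3} + x^2·(-3)(1-x)^{2}.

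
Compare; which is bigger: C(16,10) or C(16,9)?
C(16,9)
C(16,10)=8,008, C(16,9)=11,440.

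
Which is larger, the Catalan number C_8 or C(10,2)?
C_8 = C(16,8)/(8+1) = 12,870/9 = 1,430; C(10,2) = 45.

Answer: C_8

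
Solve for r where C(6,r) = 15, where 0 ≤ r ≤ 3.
2
C(6,r) is increasing for 0 ≤ r ≤ 3. Stepping up (C(6,r+1) = C(6,r)·(6−r)/(r+1)): C(6,1) = 6, C(6,2) = 15 ✓. So r = 2.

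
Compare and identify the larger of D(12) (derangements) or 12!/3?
D(12)

Reasoning: D(12) = (12-1)·[D(11) + D(10)] = 11·[14,684,570 + 1,334,961] = 176,214,841; 12!/3 = 479,001,600/3 = 159,667,200.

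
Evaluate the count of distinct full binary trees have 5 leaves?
14

Solution: Using the Catalan number formula: C_n = C(2n, n) / (n+1)
C_4 = C(8, 4) / (4+1)
     = 70 / 5
     = 14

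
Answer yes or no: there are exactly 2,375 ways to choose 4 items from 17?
No

C(17,4) = 2,380 ≠ 2375.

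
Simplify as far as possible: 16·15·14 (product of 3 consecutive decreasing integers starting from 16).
3,360

Reasoning: This is P(16,3) = 16!/(13)! = 3,360.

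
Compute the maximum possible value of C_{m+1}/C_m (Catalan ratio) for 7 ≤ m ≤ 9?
38/11

Reasoning: C_{m+1}/C_m = 2(2m+1)/(m+2), which increases with m. Maximum at m = 9: 2·19/11 = 38/11.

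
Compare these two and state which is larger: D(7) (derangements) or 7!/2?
7!/2

D(7) = (7-1)·[D(6) + D(5)] = 6·[265 + 44] = 1,854; 7!/2 = 5,040/2 = 2,520.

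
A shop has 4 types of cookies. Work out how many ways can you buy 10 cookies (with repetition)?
286

Explanation: Stars and bars: C(10+4-1, 10) = C(13, 10) = 286.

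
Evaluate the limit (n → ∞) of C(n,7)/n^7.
1/5040

Working:
C(n,7) ≈ n^7/7! for large n. Limit = 1/7! = 1/5040.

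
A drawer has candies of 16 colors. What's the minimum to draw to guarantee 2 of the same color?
Worst case: 1 of each = 16. One more: 17.
Final answer: 17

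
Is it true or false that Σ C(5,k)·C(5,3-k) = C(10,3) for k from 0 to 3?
True

Working:
Vandermonde's identity gives C(10,3) = 120; RHS C(10,3) = 120.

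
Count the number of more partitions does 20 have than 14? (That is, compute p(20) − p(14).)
492

Pentagonal recurrence p(n) = p(n−1) + p(n−2) − p(n−5) − p(n−7) + …: p(20) = p(19) + p(18) − p(15) − p(13) + p(8) + p(5) = 490 + 385 − 176 − 101 + 22 + 7 = 627.
p(14) = p(13) + p(12) − p(9) − p(7) + p(2) = 101 + 77 − 30 − 15 + 2 = 135.
Difference = 627 − 135 = 492.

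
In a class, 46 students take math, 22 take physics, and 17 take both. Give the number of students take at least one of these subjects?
51

Reasoning: |A∪B| = |A|+|B|-|A∩B| = 46+22-17 = 51.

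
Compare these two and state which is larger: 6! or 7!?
6!=720, 7!=5,040. 7! > 6!.

Answer: 7!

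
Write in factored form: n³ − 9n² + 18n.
n(n − 3)(n − 6)

Solution: n³ − 9n² + 18n = n(n² − 9n + 18) = n(n − 3)(n − 6).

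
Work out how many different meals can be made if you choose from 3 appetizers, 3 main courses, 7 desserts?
By the multiplication principle: 3 × 3 × 7 = 63.

Answer: 63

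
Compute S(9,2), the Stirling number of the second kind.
Using the Stirling recurrence: S(n,k) = k·S(n-1,k) + S(n-1,k-1)
S(9,2) = 2·S(8,2) + S(8,1)
         = 2·127 + 1
         = 254 + 1
         = 255
Final answer: 255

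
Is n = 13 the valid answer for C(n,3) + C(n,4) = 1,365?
No

C(13,3) + C(13,4) = 286 + 715 = 1,001, which does not equal 1,365.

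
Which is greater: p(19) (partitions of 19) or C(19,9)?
Pentagonal recurrence p(n) = p(n−1) + p(n−2) − p(n−5) − p(n−7) + …: p(19) = p(18) + p(17) − p(14) − p(12) + p(7) + p(4) = 385 + 297 − 135 − 77 + 15 + 5 = 490; C(19,9) = 92,378.

Answer: C(19,9)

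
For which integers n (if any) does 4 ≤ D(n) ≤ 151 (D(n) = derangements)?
Using D(n) = (n−1)[D(n−1) + D(n−2)] with D(1)=0, D(2)=1: D(3)=2; D(4)=9; D(5)=44; D(6)=265. So valid n = 4, 5.

Answer: 4, 5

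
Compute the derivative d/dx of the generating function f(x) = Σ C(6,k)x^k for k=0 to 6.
Σ k·C(6,k)x^(k-1) for k=1 to 6

Reasoning: Term-by-term differentiation gives Σ k·C(6,k)x^{k-1} for k=1 to 6.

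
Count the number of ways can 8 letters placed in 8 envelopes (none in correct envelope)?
14,833

Reasoning: Using D(n) = (n-1)[D(n-1) + D(n-2)]:
D(8) = (8-1) × [D(7) + D(6)]
      = 7 × [1854 + 265]
      = 7 × 2119
      = 14,833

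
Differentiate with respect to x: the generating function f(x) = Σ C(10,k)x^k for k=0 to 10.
Σ k·C(10,k)x^(k-1) for k=1 to 10

Working:
Term-by-term differentiation gives Σ k·C(10,k)x^{k-1} for k=1 to 10.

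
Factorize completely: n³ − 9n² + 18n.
n(n − 3)(n − 6)

Reasoning: n³ − 9n² + 18n = n(n² − 9n + 18) = n(n − 3)(n − 6).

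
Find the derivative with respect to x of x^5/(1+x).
(5x^4(1+x) - x^5)/(1+x)²
Quotient rule: [5x^{4}(1+x) - x^5]/(1+x)².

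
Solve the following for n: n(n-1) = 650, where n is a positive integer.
26

Working:
n² − n − 650 = 0, so n = (1 ± √(1 + 4·650))/2 = (1 ± √2,601)/2 = (1 ± 51)/2, i.e. n = 26 or n = -25. Taking the positive root, n = 26 (check: 26×25 = 650).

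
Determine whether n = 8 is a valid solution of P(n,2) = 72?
No

Working:
P(8,2) = 8·7 = 56, which does not equal 72.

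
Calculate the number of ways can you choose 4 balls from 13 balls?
715

Reasoning: C(13,4) = 13! / (4! × (13-4)!)
         = 13! / (4! × 9!)
         = 715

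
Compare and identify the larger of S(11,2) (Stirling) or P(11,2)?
S(11,2) = 2·S(10,2) + S(10,1) = 2·511 + 1 = 1,023; P(11,2) = 110.
Final answer: S(11,2)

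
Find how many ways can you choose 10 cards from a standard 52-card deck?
15,820,024,220

C(52,10) = 15,820,024,220.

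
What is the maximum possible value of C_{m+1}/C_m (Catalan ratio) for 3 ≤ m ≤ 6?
13/4

Solution: C_{m+1}/C_m = 2(2m+1)/(m+2), which increases with m. Maximum at m = 6: 2·13/8 = 13/4.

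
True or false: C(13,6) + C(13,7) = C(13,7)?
False

Working:
Pascal's identity gives C(14,7) = 3,432, whereas C(13,7) = 1,716.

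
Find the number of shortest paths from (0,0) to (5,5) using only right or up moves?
252

Choose 5 rights from 10 moves: C(10,5) = 252.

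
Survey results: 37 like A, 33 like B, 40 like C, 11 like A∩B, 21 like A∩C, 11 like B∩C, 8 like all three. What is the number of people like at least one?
75

|A∪B∪C| = 37+33+40-11-21-11+8 = 75.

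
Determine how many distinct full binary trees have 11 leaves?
16,796

Solution: Using the Catalan number formula: C_n = C(2n, n) / (n+1)
C_10 = C(20, 10) / (10+1)
     = 184756 / 11
     = 16,796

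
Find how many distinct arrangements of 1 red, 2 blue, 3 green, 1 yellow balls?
420

Reasoning: Multinomial: 7!/(1! × 2! × 3! × 1!) = 420.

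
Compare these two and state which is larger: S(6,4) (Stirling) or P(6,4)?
P(6,4)

Explanation: S(6,4) = 4·S(5,4) + S(5,3) = 4·10 + 25 = 65; P(6,4) = 360.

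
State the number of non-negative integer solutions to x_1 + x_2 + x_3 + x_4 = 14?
680

Working:
C(14+4-1, 4-1) = 680.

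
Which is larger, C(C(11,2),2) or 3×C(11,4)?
C(C(11,2),2)=1,485, 3×C(11,4)=990.

Answer: C(C(11,2),2)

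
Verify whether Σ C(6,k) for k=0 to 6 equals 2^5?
Binomial theorem: Σ C(6,k) = (1+1)^6 = 2^6 = 64; RHS 2^5 = 32.

Answer: False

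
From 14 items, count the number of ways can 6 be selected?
3,003

Working:
C(14,6) = 14! / (6! × (14-6)!)
         = 14! / (6! × 8!)
         = 3,003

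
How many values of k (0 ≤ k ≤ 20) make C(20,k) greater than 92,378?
Row 20 is unimodal and symmetric about k=20/2. C(20,7)=77,520 ≤ 92,378; C(20,8)=125,970 > 92,378; by symmetry C(20,k) > 92,378 for k = 8..12. That's 12 - 8 + 1 = 5 values.

Answer: 5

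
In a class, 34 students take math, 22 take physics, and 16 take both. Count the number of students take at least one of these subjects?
40
|A∪B| = |A|+|B|-|A∩B| = 34+22-16 = 40.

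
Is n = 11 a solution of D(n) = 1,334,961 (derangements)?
D(11) = (11-1)·[D(10) + D(9)] = 10·[1,334,961 + 133,496] = 14,684,570, which does not equal 1,334,961.

Answer: No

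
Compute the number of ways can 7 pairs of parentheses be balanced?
429

Working:
Using the Catalan number formula: C_n = C(2n, n) / (n+1)
C_7 = C(14, 7) / (7+1)
     = 3432 / 8
     = 429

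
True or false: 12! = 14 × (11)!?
12! = 12 × 11! = 479,001,600, but 14 × 11! = 558,835,200.
Final answer: False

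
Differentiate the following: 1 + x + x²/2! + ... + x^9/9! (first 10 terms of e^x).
1 + x + x²/2! + ... + x^8/8!

Working:
Differentiating term by term gives the first 9 terms of e^x.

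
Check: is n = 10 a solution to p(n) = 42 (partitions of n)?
Pentagonal recurrence p(n) = p(n−1) + p(n−2) − p(n−5) − p(n−7) + …: p(10) = p(9) + p(8) − p(5) − p(3) = 30 + 22 − 7 − 3 = 42, which equals 42.

Answer: Yes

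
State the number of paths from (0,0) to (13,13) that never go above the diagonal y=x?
742,900

Working:
Counted by the Catalan number C_13: C_13 = C(26,13)/(13+1) = 10,400,600/14 = 742,900.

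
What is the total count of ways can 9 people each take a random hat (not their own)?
Using D(n) = (n-1)[D(n-1) + D(n-2)]:
D(9) = (9-1) × [D(8) + D(7)]
      = 8 × [14833 + 1854]
      = 8 × 16687
      = 133,496

Answer: 133,496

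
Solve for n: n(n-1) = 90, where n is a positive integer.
n² − n − 90 = 0, so n = (1 ± √(1 + 4·90))/2 = (1 ± √361)/2 = (1 ± 19)/2, i.e. n = 10 or n = -9. Taking the positive root, n = 10 (check: 10×9 = 90).

Answer: 10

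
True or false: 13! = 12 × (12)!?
False

13! = 13 × 12! = 6,227,020,800, but 12 × 12! = 5,748,019,200.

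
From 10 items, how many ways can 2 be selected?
45

C(10,2) = 10! / (2! × (10-2)!)
         = 10! / (2! × 8!)
         = 45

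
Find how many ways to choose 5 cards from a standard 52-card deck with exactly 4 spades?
27,885

13 spades and 39 non-spades: C(13,4) × C(39,1) = 715 × 39 = 27,885.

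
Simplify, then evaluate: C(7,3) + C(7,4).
By Pascal's identity: C(8,4) = 70.
Final answer: 70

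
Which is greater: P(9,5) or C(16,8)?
P(9,5)
P(9,5)=15,120, C(16,8)=12,870.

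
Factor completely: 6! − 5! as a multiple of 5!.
5 × 5! = 600

Reasoning: 6! − 5! = 6·5! − 5! = (6 − 1)·5! = 5 × 5! = 600.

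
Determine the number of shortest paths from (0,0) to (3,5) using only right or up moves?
Choose 3 rights from 8 moves: C(8,3) = 56.
Final answer: 56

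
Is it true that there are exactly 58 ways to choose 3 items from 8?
False

C(8,3) = 56 ≠ 58.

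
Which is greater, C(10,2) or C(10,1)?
C(10,2)

Solution: C(10,2)=45, C(10,1)=10.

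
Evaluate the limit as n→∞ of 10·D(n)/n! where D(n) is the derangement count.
10/e
D(n)/n! → 1/e, so 10·D(n)/n! → 10/e.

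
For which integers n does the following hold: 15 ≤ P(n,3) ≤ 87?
P(3,3)=6; P(4,3)=24; P(5,3)=60; P(6,3)=120. So valid n = 4, 5.
Final answer: 4, 5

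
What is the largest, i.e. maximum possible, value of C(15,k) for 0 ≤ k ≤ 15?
6,435
Maximum at k = 7 or k = 8: C(15,7) = 6,435.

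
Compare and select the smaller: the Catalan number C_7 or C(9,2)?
C(9,2)
C_7 = C(14,7)/(7+1) = 3,432/8 = 429; C(9,2) = 36.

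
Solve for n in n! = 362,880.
9

Reasoning: n! is strictly increasing. 7! = 5,040, 8! = 40,320, 9! = 362,880 ✓. So n = 9.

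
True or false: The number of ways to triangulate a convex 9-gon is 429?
True

Solution: Triangulations of a convex 9-gon are counted by the Catalan number C_7: C_7 = C(14,7)/(7+1) = 3,432/8 = 429.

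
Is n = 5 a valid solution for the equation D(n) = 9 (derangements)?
No

Working:
D(5) = (5-1)·[D(4) + D(3)] = 4·[9 + 2] = 44, which does not equal 9.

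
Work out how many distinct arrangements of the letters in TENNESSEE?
Word has 9 letters (T=1, E=4, N=2, S=2). Arrangements: 9!/Π(k!) = 3,780.

Answer: 3,780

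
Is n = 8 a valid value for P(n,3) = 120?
No
P(8,3) = 8·7·6 = 336, which does not equal 120.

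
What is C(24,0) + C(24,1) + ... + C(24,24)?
16,777,216
Sum of binomial coefficients = 2^24 = 16,777,216.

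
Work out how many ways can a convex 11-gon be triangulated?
4,862
Using the Catalan number formula: C_n = C(2n, n) / (n+1)
C_9 = C(18, 9) / (9+1)
     = 48620 / 10
     = 4,862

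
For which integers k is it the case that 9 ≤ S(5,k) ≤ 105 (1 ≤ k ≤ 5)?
2, 3, 4

Solution: S(5,1)=1; S(5,2)=15; S(5,3)=25; S(5,4)=10; S(5,5)=1. So valid k = 2, 3, 4.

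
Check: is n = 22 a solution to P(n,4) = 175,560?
Yes

P(22,4) = 22·21·20·19 = 175,560, which equals 175,560.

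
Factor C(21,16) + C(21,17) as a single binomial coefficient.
C(22,17)

Solution: By Pascal's identity: C(21,16) + C(21,17) = C(22,17) = 26,334.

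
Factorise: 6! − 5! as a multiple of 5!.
5 × 5! = 600

Solution: 6! − 5! = 6·5! − 5! = (6 − 1)·5! = 5 × 5! = 600.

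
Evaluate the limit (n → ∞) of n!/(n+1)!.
0

Explanation: n!/(n+1)! = 1/[(n+1)] → 0 as n → ∞.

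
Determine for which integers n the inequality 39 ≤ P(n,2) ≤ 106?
7, 8, 9, 10

Solution: P(6,2)=30; P(7,2)=42; P(8,2)=56; P(9,2)=72; P(10,2)=90; P(11,2)=110. So valid n = 7, 8, 9, 10.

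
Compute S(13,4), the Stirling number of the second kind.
Using the Stirling recurrence: S(n,k) = k·S(n-1,k) + S(n-1,k-1)
S(13,4) = 4·S(12,4) + S(12,3)
         = 4·611501 + 86526
         = 2446004 + 86526
         = 2,532,530
Final answer: 2,532,530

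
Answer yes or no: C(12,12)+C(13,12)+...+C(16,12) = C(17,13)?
Hockey stick identity gives Σ = C(17,13) = 2,380; RHS C(17,13) = 2,380.
Final answer: Yes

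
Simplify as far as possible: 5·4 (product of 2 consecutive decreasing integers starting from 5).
20

Reasoning: This is P(5,2) = 5!/(3)! = 20.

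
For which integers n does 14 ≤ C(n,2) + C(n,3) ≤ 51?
5, 6

Explanation: C(4,2)+C(4,3)=10; C(5,2)+C(5,3)=20; C(6,2)+C(6,3)=35; C(7,2)+C(7,3)=56. So valid n = 5, 6.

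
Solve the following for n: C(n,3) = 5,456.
33

C(n,3) = n(n−1)(n−2)/3! is increasing in n, and n(n−1)(n−2) = 3!·5,456 = 32,736 ≈ (n−1)^3 gives n ≈ 33.0. Check: C(31,3) = 4,495, C(32,3) = 4,960, C(33,3) = 5,456 ✓. So n = 33.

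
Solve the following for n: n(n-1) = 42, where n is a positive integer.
n² − n − 42 = 0, so n = (1 ± √(1 + 4·42))/2 = (1 ± √169)/2 = (1 ± 13)/2, i.e. n = 7 or n = -6. Taking the positive root, n = 7 (check: 7×6 = 42).
Final answer: 7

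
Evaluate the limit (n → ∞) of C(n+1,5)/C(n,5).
1

Reasoning: Both numerator and denominator grow as n^5/5! for large n, so the ratio → 1.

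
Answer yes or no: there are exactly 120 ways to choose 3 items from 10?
Yes

Working:
C(10,3) = 120.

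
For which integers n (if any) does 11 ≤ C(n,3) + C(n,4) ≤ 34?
5

Working:
C(4,3)+C(4,4)=5; C(5,3)+C(5,4)=15; C(6,3)+C(6,4)=35. So valid n = 5.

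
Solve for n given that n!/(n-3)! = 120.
6

Reasoning: n!/(n-3)! = n×(n-1)×(n-2), a product of 3 consecutive integers ≈ (n−1)^3. 120^(1/3) + 1 ≈ 5.9; check n = 6: 6×5×4 = 120 ✓. So n = 6.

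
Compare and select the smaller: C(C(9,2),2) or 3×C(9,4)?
3×C(9,4)

C(C(9,2),2)=630, 3×C(9,4)=378.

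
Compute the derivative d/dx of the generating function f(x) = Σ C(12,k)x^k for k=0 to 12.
Term-by-term differentiation gives Σ k·C(12,k)x^{k-1} for k=1 to 12.
Final answer: Σ k·C(12,k)x^(k-1) for k=1 to 12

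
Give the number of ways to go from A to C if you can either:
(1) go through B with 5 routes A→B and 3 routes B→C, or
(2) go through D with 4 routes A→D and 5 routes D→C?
Route via B: 5×3=15. Route via D: 4×5=20. Total: 35.

Answer: 35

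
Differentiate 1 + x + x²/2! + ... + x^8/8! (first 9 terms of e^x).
1 + x + x²/2! + ... + x^7/7!

Explanation: Differentiating term by term gives the first 8 terms of e^x.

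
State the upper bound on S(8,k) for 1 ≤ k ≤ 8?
1,701
Row S(8,k) for k = 1..8 (via S(n,k) = k·S(n−1,k) + S(n−1,k−1)): 1, 127, 966, 1,701, 1,050, 266, 28, 1. The row is unimodal; maximum at k = 4: 1,701.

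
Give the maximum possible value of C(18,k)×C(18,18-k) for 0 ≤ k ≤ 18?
C(18,k)·C(18,18-k) = C(18,k)², maximised at the centre k = 9: C(18,9)² = 2,363,904,400.

Answer: 2,363,904,400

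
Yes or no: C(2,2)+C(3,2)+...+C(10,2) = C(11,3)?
Hockey stick identity gives Σ = C(11,3) = 165; RHS C(11,3) = 165.

Answer: Yes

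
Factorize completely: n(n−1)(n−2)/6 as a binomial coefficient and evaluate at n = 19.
n(n−1)(n−2)/6 = n!/(3!(n−3)!) = C(n,3). At n = 19: C(19,3) = 969.

Answer: C(n,3); C(19,3) = 969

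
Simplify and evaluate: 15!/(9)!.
3,603,600

Solution: This equals 15×14×...×10 = 3,603,600.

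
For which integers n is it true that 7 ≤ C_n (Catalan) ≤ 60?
C_3=5; C_4=14; C_5=42; C_6=132. So valid n = 4, 5.

Answer: 4, 5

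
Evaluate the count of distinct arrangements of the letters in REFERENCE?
7,560
Word has 9 letters (R=2, E=4, F=1, N=1, C=1). Arrangements: 9!/Π(k!) = 7,560.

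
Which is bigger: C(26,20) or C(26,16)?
C(26,20)=230,230, C(26,16)=5,311,735.
Final answer: C(26,16)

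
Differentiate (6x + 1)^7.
42(6x + 1)^6

Solution: Chain rule: 7(6x+1)^{6} × 6 = 42(6x+1)^{6}.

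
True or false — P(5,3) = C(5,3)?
False

Solution: P(5,3) = 60 but C(5,3) = 10; they differ by a factor of 3! = 6, so the statement does not hold.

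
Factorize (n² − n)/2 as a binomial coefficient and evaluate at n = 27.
C(n,2); C(27,2) = 351
(n² − n)/2 = n(n−1)/2 = C(n,2). At n = 27: C(27,2) = 351.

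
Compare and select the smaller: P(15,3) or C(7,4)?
P(15,3)=2,730, C(7,4)=35.

Answer: C(7,4)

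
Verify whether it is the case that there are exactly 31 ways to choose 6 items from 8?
C(8,6) = 28 ≠ 31.
Final answer: False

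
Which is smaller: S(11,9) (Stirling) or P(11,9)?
S(11,9)

S(11,9) = 9·S(10,9) + S(10,8) = 9·45 + 750 = 1,155; P(11,9) = 19,958,400.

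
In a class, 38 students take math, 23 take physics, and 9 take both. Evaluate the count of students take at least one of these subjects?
52

Explanation: |A∪B| = |A|+|B|-|A∩B| = 38+23-9 = 52.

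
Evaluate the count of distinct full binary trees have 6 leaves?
Using the Catalan number formula: C_n = C(2n, n) / (n+1)
C_5 = C(10, 5) / (5+1)
     = 252 / 6
     = 42

Answer: 42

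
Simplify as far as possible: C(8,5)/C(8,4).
4/5

Reasoning: C(n,k+1)/C(n,k) = (n−k)/(k+1). Here (8−4)/(4+1) = 4/5 = 4/5.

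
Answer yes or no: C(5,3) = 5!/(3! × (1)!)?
No

Working:
The correct denominator is 3!×2!, giving C(5,3) = 10; the stated RHS is 5!/(3!×1!) = 20 ≠ 10, so the statement does not hold.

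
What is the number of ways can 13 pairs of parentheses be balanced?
Using the Catalan number formula: C_n = C(2n, n) / (n+1)
C_13 = C(26, 13) / (13+1)
     = 10400600 / 14
     = 742,900

Answer: 742,900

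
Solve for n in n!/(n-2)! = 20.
5

Solution: n!/(n-2)! = n×(n-1), a product of 2 consecutive integers ≈ (n−0.5)^2. 20^(1/2) + 0.5 ≈ 5.0; check n = 5: 5×4 = 20 ✓. So n = 5.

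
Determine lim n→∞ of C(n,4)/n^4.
1/24

Explanation: C(n,4) ≈ n^4/4! for large n. Limit = 1/4! = 1/24.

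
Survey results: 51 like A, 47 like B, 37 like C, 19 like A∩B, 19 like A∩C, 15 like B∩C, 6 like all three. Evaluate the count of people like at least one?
|A∪B∪C| = 51+47+37-19-19-15+6 = 88.
Final answer: 88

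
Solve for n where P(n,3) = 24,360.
P(n,3) = n(n−1)(n−2) is increasing in n; n(n−1)(n−2) ≈ (n−1)^3 = 24,360 gives n ≈ 30.0. Check: P(28,3) = 19,656, P(29,3) = 21,924, P(30,3) = 24,360 ✓. So n = 30.
Final answer: 30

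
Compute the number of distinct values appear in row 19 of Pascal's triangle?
10

Reasoning: Row 19 has entries C(19,0)..C(19,19); by symmetry C(19,k)=C(19,19-k), giving 10 distinct values.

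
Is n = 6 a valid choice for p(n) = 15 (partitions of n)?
Pentagonal recurrence p(n) = p(n−1) + p(n−2) − p(n−5) − p(n−7) + …: p(6) = p(5) + p(4) − p(1) = 7 + 5 − 1 = 11, which does not equal 15.
Final answer: No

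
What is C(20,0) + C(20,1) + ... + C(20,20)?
1,048,576

Working:
Sum of binomial coefficients = 2^20 = 1,048,576.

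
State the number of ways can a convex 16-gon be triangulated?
Using the Catalan number formula: C_n = C(2n, n) / (n+1)
C_14 = C(28, 14) / (14+1)
     = 40116600 / 15
     = 2,674,440
Final answer: 2,674,440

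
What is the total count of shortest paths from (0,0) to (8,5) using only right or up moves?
1,287

Reasoning: Choose 8 rights from 13 moves: C(13,8) = 1,287.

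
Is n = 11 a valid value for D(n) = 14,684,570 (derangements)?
D(11) = (11-1)·[D(10) + D(9)] = 10·[1,334,961 + 133,496] = 14,684,570, which equals 14,684,570.

Answer: Yes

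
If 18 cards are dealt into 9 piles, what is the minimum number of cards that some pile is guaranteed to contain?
2

Solution: Pigeonhole: ⌈18/9⌉ = 2.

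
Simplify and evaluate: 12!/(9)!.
1,320

Reasoning: This equals 12×11×10 = 1,320.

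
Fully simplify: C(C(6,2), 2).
105

Explanation: C(6,2) = 15, then C(15, 2) = 105.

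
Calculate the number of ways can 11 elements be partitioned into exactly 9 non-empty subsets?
1,155

Explanation: This equals S(11,9), the Stirling number of the 2nd kind.
Using the Stirling recurrence: S(n,k) = k·S(n-1,k) + S(n-1,k-1)
S(11,9) = 9·S(10,9) + S(10,8)
         = 9·45 + 750
         = 405 + 750
         = 1,155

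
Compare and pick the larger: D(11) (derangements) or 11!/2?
11!/2
D(11) = (11-1)·[D(10) + D(9)] = 10·[1,334,961 + 133,496] = 14,684,570; 11!/2 = 39,916,800/2 = 19,958,400.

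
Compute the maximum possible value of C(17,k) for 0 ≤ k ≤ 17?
24,310

Solution: Maximum at k = 8 or k = 9: C(17,8) = 24,310.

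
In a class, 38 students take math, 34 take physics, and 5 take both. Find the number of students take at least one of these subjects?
67

Explanation: |A∪B| = |A|+|B|-|A∩B| = 38+34-5 = 67.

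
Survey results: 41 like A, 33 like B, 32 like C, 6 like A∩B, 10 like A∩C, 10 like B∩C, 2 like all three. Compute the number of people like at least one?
82

Reasoning: |A∪B∪C| = 41+33+32-6-10-10+2 = 82.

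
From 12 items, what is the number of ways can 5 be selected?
C(12,5) = 12! / (5! × (12-5)!)
         = 12! / (5! × 7!)
         = 792
Final answer: 792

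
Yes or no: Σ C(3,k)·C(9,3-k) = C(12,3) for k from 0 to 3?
Yes

Solution: Vandermonde's identity gives C(12,3) = 220; RHS C(12,3) = 220.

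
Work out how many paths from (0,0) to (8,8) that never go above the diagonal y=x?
1,430
Counted by the Catalan number C_8: C_8 = C(16,8)/(8+1) = 12,870/9 = 1,430.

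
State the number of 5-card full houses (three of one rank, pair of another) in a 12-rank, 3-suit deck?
Triple rank: 12. Triple suits: C(3,3)=1. Pair rank: 11. Pair suits: C(3,2)=3. Total: 396.

Answer: 396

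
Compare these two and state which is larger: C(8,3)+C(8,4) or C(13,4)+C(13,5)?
C(13,4)+C(13,5)

Working:
First=126, Second=2,002.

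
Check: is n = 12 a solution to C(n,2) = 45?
C(12,2) = 12·11/2! = 132/2 = 66, which does not equal 45.

Answer: No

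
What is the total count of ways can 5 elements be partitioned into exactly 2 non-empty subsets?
15

This equals S(5,2), the Stirling number of the 2nd kind.
Using the Stirling recurrence: S(n,k) = k·S(n-1,k) + S(n-1,k-1)
S(5,2) = 2·S(4,2) + S(4,1)
         = 2·7 + 1
         = 14 + 1
         = 15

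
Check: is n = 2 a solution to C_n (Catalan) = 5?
C_2 = C(4,2)/(2+1) = 6/3 = 2, which does not equal 5.
Final answer: No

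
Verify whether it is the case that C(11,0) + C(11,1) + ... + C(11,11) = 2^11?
True

Solution: Binomial theorem with x = y = 1: Σ C(11,i) = (1+1)^11 = 2^11 = 2,048. The statement holds.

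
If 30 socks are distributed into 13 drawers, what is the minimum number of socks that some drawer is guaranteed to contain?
3

Pigeonhole: ⌈30/13⌉ = 3.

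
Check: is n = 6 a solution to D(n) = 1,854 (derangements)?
No

Explanation: D(6) = (6-1)·[D(5) + D(4)] = 5·[44 + 9] = 265, which does not equal 1,854.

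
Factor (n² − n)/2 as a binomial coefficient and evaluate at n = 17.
C(n,2); C(17,2) = 136

Working:
(n² − n)/2 = n(n−1)/2 = C(n,2). At n = 17: C(17,2) = 136.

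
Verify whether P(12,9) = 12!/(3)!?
True
Permutation formula P(n,k) = n!/(n-k)!: 12!/3! = 479,001,600/6 = 79,833,600 = P(12,9). The statement holds.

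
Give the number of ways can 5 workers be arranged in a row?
120

Solution: Arrangements of 5 distinct objects: 5! = 120.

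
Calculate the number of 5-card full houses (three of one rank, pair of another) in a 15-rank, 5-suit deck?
21,000

Solution: Triple rank: 15. Triple suits: C(5,3)=10. Pair rank: 14. Pair suits: C(5,2)=10. Total: 21,000.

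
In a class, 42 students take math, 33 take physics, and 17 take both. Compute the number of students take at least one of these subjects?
58

Solution: |A∪B| = |A|+|B|-|A∩B| = 42+33-17 = 58.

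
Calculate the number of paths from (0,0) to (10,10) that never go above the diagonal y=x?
16,796

Reasoning: Counted by the Catalan number C_10: C_10 = C(20,10)/(10+1) = 184,756/11 = 16,796.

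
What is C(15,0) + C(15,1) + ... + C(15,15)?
Sum of binomial coefficients = 2^15 = 32,768.

Answer: 32,768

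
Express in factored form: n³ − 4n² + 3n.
n(n − 1)(n − 3)

Solution: n³ − 4n² + 3n = n(n² − 4n + 3) = n(n − 1)(n − 3).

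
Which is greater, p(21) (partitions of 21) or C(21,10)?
Pentagonal recurrence p(n) = p(n−1) + p(n−2) − p(n−5) − p(n−7) + …: p(21) = p(20) + p(19) − p(16) − p(14) + p(9) + p(6) = 627 + 490 − 231 − 135 + 30 + 11 = 792; C(21,10) = 352,716.

Answer: C(21,10)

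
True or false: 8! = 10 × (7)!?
8! = 8 × 7! = 40,320, but 10 × 7! = 50,400.
Final answer: False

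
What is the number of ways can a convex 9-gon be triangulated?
429

Working:
Using the Catalan number formula: C_n = C(2n, n) / (n+1)
C_7 = C(14, 7) / (7+1)
     = 3432 / 8
     = 429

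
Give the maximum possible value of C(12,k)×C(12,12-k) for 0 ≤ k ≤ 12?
C(12,k)·C(12,12-k) = C(12,k)², maximised at the centre k = 6: C(12,6)² = 853,776.

Answer: 853,776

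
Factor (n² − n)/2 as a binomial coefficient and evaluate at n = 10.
(n² − n)/2 = n(n−1)/2 = C(n,2). At n = 10: C(10,2) = 45.
Final answer: C(n,2); C(10,2) = 45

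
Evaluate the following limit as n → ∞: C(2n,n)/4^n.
C(2n,n) ~ 4^n/√(πn), so C(2n,n)/4^n ~ 1/√(πn) → 0.

Answer: 0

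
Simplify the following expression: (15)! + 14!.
1,394,852,659,200

(15)! + 14! = (15)·14! + 14! = (15+1)·14! = 16·14! = 1,394,852,659,200.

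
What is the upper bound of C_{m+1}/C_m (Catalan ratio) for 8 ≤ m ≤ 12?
C_{m+1}/C_m = 2(2m+1)/(m+2), which increases with m. Maximum at m = 12: 2·25/14 = 25/7.
Final answer: 25/7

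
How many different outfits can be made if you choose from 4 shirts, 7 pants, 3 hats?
84

Working:
By the multiplication principle: 4 × 7 × 3 = 84.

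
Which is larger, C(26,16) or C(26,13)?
C(26,13)

Explanation: C(26,16)=5,311,735, C(26,13)=10,400,600.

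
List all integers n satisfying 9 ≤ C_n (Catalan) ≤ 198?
C_3=5; C_4=14; C_5=42; C_6=132; C_7=429. So valid n = 4, 5, 6.

Answer: 4, 5, 6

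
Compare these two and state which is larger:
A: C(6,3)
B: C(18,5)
B

Solution: A=C(6,3)=20, B=C(18,5)=8,568.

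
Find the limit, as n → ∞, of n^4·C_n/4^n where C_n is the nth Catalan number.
∞

Reasoning: C_n ~ 4^n/(n^(3/2)√π), so n^4·C_n/4^n ~ n^(4 − 3/2)/√π → ∞.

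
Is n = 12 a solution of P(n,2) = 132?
P(12,2) = 12·11 = 132, which equals 132.

Answer: Yes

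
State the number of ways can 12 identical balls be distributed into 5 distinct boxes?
1,820

Working:
C(12+5-1, 5-1) = C(16, 4) = 1,820.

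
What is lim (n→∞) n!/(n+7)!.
n!/(n+7)! = 1/[(n+1)(n+2)···(n+7)] → 0 as n → ∞.

Answer: 0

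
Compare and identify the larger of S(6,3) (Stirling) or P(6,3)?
P(6,3)

S(6,3) = 3·S(5,3) + S(5,2) = 3·25 + 15 = 90; P(6,3) = 120.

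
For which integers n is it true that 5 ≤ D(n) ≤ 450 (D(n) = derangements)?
Using D(n) = (n−1)[D(n−1) + D(n−2)] with D(1)=0, D(2)=1: D(3)=2; D(4)=9; D(5)=44; D(6)=265; D(7)=1,854. So valid n = 4, 5, 6.

Answer: 4, 5, 6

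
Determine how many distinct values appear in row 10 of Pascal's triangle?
6

Explanation: Row 10 has entries C(10,0)..C(10,10); by symmetry C(10,k)=C(10,10-k), giving 6 distinct values.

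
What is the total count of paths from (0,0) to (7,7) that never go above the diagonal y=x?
429

Explanation: Counted by the Catalan number C_7: C_7 = C(14,7)/(7+1) = 3,432/8 = 429.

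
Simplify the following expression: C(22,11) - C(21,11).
C(22,11) - C(21,11) = C(21,10) = 352,716.
Final answer: 352,716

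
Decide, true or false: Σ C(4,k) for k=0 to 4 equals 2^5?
False

Binomial theorem: Σ C(4,k) = (1+1)^4 = 2^4 = 16; RHS 2^5 = 32.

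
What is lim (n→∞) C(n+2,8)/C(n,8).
1

Working:
Both numerator and denominator grow as n^8/8! for large n, so the ratio → 1.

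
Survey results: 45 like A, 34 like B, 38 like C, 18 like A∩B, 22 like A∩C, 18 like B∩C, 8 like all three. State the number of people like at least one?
67

Explanation: |A∪B∪C| = 45+34+38-18-22-18+8 = 67.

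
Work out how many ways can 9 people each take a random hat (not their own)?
Using D(n) = (n-1)[D(n-1) + D(n-2)]:
D(9) = (9-1) × [D(8) + D(7)]
      = 8 × [14833 + 1854]
      = 8 × 16687
      = 133,496
Final answer: 133,496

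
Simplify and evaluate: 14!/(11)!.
2,184

Solution: This equals 14×13×12 = 2,184.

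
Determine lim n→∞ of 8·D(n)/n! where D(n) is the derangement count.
8/e

Reasoning: D(n)/n! → 1/e, so 8·D(n)/n! → 8/e.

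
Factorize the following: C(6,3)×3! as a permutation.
P(6,3)

Explanation: C(6,3)×3! = [6!/(3!(3)!)]×3! = 6!/(3)! = P(6,3) = 120.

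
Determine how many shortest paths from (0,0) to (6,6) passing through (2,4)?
225

Explanation: To (2,4): C(6,2)=15. From there: C(6,4)=15. Total: 225.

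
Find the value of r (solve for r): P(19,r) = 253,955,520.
P(19,r) = 19·18·…·(19−r+1), a product of r factors. Multiplying down from 19: 19 = 19; 19·18 = 342; 19·18·17 = 5,814; 19·18·17·16 = 93,024; 19·18·17·16·15 = 1,395,360; 19·18·17·16·15·14 = 19,535,040; 19·18·17·16·15·14·13 = 253,955,520 ✓ (7 factors). So r = 7.

Answer: 7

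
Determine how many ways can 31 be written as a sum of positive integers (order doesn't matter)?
6,842

Explanation: Pentagonal recurrence p(n) = p(n−1) + p(n−2) − p(n−5) − p(n−7) + …: p(31) = p(30) + p(29) − p(26) − p(24) + p(19) + p(16) − p(9) − p(5) = 5,604 + 4,565 − 2,436 − 1,575 + 490 + 231 − 30 − 7 = 6,842.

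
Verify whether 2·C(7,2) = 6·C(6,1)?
False

Absorption identity k·C(n,k) = n·C(n-1,k-1). LHS = 2·21 = 42; RHS = 6·6 = 36.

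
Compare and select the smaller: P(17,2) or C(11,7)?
P(17,2)

P(17,2)=272, C(11,7)=330.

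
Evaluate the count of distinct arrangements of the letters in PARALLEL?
3,360

Reasoning: Word has 8 letters (P=1, A=2, R=1, L=3, E=1). Arrangements: 8!/Π(k!) = 3,360.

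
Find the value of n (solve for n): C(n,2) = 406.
29

Reasoning: C(n,2) = n(n−1)/2! is increasing in n, and n(n−1) = 2!·406 = 812 ≈ (n−0.5)^2 gives n ≈ 29.0. Check: C(27,2) = 351, C(28,2) = 378, C(29,2) = 406 ✓. So n = 29.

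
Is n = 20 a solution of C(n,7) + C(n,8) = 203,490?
Yes

Explanation: C(20,7) + C(20,8) = 77,520 + 125,970 = 203,490, which equals 203,490.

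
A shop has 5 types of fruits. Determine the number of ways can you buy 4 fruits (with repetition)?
Stars and bars: C(4+5-1, 4) = C(8, 4) = 70.

Answer: 70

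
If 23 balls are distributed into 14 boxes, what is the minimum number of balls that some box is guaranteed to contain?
2

Explanation: Pigeonhole: ⌈23/14⌉ = 2.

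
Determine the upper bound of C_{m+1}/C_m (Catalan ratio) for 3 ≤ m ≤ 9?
38/11

Working:
C_{m+1}/C_m = 2(2m+1)/(m+2), which increases with m. Maximum at m = 9: 2·19/11 = 38/11.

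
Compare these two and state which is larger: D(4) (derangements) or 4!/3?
D(4)

Working:
D(4) = (4-1)·[D(3) + D(2)] = 3·[2 + 1] = 9; 4!/3 = 24/3 = 8.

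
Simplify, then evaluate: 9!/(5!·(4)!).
126

Working:
This is C(9,5) = 126.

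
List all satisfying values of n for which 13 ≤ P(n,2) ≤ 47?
5, 6, 7

Working:
P(4,2)=12; P(5,2)=20; P(6,2)=30; P(7,2)=42; P(8,2)=56. So valid n = 5, 6, 7.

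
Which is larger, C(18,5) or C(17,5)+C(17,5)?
C(17,5)+C(17,5)

Explanation: C(18,5)=8,568; C(17,5)+C(17,5)=6,188+6,188=12,376.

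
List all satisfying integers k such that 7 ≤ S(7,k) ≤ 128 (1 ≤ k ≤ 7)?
2, 6

Reasoning: S(7,1)=1; S(7,2)=63; S(7,3)=301; S(7,4)=350; S(7,5)=140; S(7,6)=21; S(7,7)=1. So valid k = 2, 6.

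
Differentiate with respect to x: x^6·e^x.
(6x^5 + x^6)e^x

Product rule: d/dx[x^6]·e^x + x^6·d/dx[e^x] = 6x^{5}e^x + x^6e^x.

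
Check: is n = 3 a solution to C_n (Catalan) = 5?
C_3 = C(6,3)/(3+1) = 20/4 = 5, which equals 5.
Final answer: Yes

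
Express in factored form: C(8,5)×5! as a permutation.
P(8,5)
C(8,5)×5! = [8!/(5!(3)!)]×5! = 8!/(3)! = P(8,5) = 6,720.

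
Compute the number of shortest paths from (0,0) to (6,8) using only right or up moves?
3,003

Working:
Choose 6 rights from 14 moves: C(14,6) = 3,003.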